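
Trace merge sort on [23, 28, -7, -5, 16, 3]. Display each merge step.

Divide and conquer:
  Merge [28] + [-7] -> [-7, 28]
  Merge [23] + [-7, 28] -> [-7, 23, 28]
  Merge [16] + [3] -> [3, 16]
  Merge [-5] + [3, 16] -> [-5, 3, 16]
  Merge [-7, 23, 28] + [-5, 3, 16] -> [-7, -5, 3, 16, 23, 28]


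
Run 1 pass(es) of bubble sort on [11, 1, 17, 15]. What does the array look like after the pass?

After pass 1: [1, 11, 15, 17] (2 swaps)
Total swaps: 2


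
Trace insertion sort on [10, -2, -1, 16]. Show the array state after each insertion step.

First element 10 is already 'sorted'
Insert -2: shifted 1 elements -> [-2, 10, -1, 16]
Insert -1: shifted 1 elements -> [-2, -1, 10, 16]
Insert 16: shifted 0 elements -> [-2, -1, 10, 16]


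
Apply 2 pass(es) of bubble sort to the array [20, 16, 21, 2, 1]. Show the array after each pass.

After pass 1: [16, 20, 2, 1, 21] (3 swaps)
After pass 2: [16, 2, 1, 20, 21] (2 swaps)
Total swaps: 5


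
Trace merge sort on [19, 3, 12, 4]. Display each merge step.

Divide and conquer:
  Merge [19] + [3] -> [3, 19]
  Merge [12] + [4] -> [4, 12]
  Merge [3, 19] + [4, 12] -> [3, 4, 12, 19]


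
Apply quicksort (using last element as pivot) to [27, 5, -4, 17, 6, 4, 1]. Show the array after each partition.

Partition 1: pivot=1 at index 1 -> [-4, 1, 27, 17, 6, 4, 5]
Partition 2: pivot=5 at index 3 -> [-4, 1, 4, 5, 6, 27, 17]
Partition 3: pivot=17 at index 5 -> [-4, 1, 4, 5, 6, 17, 27]


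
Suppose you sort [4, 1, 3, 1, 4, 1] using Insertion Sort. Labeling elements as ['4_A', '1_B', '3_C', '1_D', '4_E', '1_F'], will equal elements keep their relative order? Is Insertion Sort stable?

Trace Insertion Sort on the labeled array (the key is the number; the letter only tracks identity):
  Insert 1_B at index 0: [1_B, 4_A, 3_C, 1_D, 4_E, 1_F]
  Insert 3_C at index 1: [1_B, 3_C, 4_A, 1_D, 4_E, 1_F]
  Insert 1_D at index 1: [1_B, 1_D, 3_C, 4_A, 4_E, 1_F]
  Insert 4_E at index 4: [1_B, 1_D, 3_C, 4_A, 4_E, 1_F]
  Insert 1_F at index 2: [1_B, 1_D, 1_F, 3_C, 4_A, 4_E]
Final order: [1_B, 1_D, 1_F, 3_C, 4_A, 4_E]
Equal keys:
  value 1: originally 1_B, 1_D, 1_F; after sorting 1_B, 1_D, 1_F -> order preserved
  value 4: originally 4_A, 4_E; after sorting 4_A, 4_E -> order preserved
All equal keys kept their original relative order. Insertion Sort is stable: elements are shifted only while they are strictly greater than the key, so a key is inserted after any equal elements already placed.
Answer: Stable


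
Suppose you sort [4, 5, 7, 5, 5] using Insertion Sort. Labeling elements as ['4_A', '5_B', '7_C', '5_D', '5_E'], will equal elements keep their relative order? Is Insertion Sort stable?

Trace Insertion Sort on the labeled array (the key is the number; the letter only tracks identity):
  Insert 5_B at index 1: [4_A, 5_B, 7_C, 5_D, 5_E]
  Insert 7_C at index 2: [4_A, 5_B, 7_C, 5_D, 5_E]
  Insert 5_D at index 2: [4_A, 5_B, 5_D, 7_C, 5_E]
  Insert 5_E at index 3: [4_A, 5_B, 5_D, 5_E, 7_C]
Final order: [4_A, 5_B, 5_D, 5_E, 7_C]
Equal keys:
  value 5: originally 5_B, 5_D, 5_E; after sorting 5_B, 5_D, 5_E -> order preserved
All equal keys kept their original relative order. Insertion Sort is stable: elements are shifted only while they are strictly greater than the key, so a key is inserted after any equal elements already placed.
Answer: Stable


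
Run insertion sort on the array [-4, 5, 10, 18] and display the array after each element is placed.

First element -4 is already 'sorted'
Insert 5: shifted 0 elements -> [-4, 5, 10, 18]
Insert 10: shifted 0 elements -> [-4, 5, 10, 18]
Insert 18: shifted 0 elements -> [-4, 5, 10, 18]


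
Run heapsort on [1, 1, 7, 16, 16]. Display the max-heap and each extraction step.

Build heap: [16, 16, 7, 1, 1]
Extract 16: [16, 1, 7, 1, 16]
Extract 16: [7, 1, 1, 16, 16]
Extract 7: [1, 1, 7, 16, 16]
Extract 1: [1, 1, 7, 16, 16]


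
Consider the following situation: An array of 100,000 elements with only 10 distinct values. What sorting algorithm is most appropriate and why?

Best choice: 3-way quicksort or Counting sort
Reason: 3-way (Dutch national flag) partitioning groups every copy of the pivot together, so with only d=10 distinct keys quicksort finishes in O(n log d) expected time, which is effectively linear; counting sort runs in O(n + k) where k is the size of the key range (not the number of distinct values), so it is linear when the 10 values are integers drawn from a small known range


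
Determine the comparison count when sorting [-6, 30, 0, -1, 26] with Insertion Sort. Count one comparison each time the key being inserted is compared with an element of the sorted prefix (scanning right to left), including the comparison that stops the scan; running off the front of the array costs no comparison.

Insert 30: -6 <= 30 (stop) = 1 comparison(s) -> [-6, 30, 0, -1, 26]
Insert 0: 30 > 0 (shift), -6 <= 0 (stop) = 2 comparison(s) -> [-6, 0, 30, -1, 26]
Insert -1: 30 > -1 (shift), 0 > -1 (shift), -6 <= -1 (stop) = 3 comparison(s) -> [-6, -1, 0, 30, 26]
Insert 26: 30 > 26 (shift), 0 <= 26 (stop) = 2 comparison(s) -> [-6, -1, 0, 26, 30]
Total comparisons: 1 + 2 + 3 + 2 = 8


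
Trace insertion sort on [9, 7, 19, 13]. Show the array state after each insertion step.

First element 9 is already 'sorted'
Insert 7: shifted 1 elements -> [7, 9, 19, 13]
Insert 19: shifted 0 elements -> [7, 9, 19, 13]
Insert 13: shifted 1 elements -> [7, 9, 13, 19]


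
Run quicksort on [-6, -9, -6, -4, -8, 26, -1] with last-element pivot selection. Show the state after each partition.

Partition 1: pivot=-1 at index 5 -> [-6, -9, -6, -4, -8, -1, 26]
Partition 2: pivot=-8 at index 1 -> [-9, -8, -6, -4, -6, -1, 26]
Partition 3: pivot=-6 at index 3 -> [-9, -8, -6, -6, -4, -1, 26]


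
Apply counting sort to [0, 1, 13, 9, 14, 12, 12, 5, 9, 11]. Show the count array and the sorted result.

Count array: [1, 1, 0, 0, 0, 1, 0, 0, 0, 2, 0, 1, 2, 1, 1]
(count[i] = number of elements equal to i)
Cumulative count: [1, 2, 2, 2, 2, 3, 3, 3, 3, 5, 5, 6, 8, 9, 10]
Sorted: [0, 1, 5, 9, 9, 11, 12, 12, 13, 14]


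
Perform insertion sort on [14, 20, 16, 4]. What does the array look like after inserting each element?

First element 14 is already 'sorted'
Insert 20: shifted 0 elements -> [14, 20, 16, 4]
Insert 16: shifted 1 elements -> [14, 16, 20, 4]
Insert 4: shifted 3 elements -> [4, 14, 16, 20]


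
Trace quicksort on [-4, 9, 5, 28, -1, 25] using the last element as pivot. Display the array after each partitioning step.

Partition 1: pivot=25 at index 4 -> [-4, 9, 5, -1, 25, 28]
Partition 2: pivot=-1 at index 1 -> [-4, -1, 5, 9, 25, 28]
Partition 3: pivot=9 at index 3 -> [-4, -1, 5, 9, 25, 28]


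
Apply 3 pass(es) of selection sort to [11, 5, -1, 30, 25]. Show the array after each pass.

Pass 1: Select minimum -1 at index 2, swap -> [-1, 5, 11, 30, 25]
Pass 2: Select minimum 5 at index 1, swap -> [-1, 5, 11, 30, 25]
Pass 3: Select minimum 11 at index 2, swap -> [-1, 5, 11, 30, 25]


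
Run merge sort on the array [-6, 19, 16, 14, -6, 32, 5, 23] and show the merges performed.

Divide and conquer:
  Merge [-6] + [19] -> [-6, 19]
  Merge [16] + [14] -> [14, 16]
  Merge [-6, 19] + [14, 16] -> [-6, 14, 16, 19]
  Merge [-6] + [32] -> [-6, 32]
  Merge [5] + [23] -> [5, 23]
  Merge [-6, 32] + [5, 23] -> [-6, 5, 23, 32]
  Merge [-6, 14, 16, 19] + [-6, 5, 23, 32] -> [-6, -6, 5, 14, 16, 19, 23, 32]


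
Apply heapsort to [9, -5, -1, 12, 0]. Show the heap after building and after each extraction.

Build heap: [12, 9, -1, -5, 0]
Extract 12: [9, 0, -1, -5, 12]
Extract 9: [0, -5, -1, 9, 12]
Extract 0: [-1, -5, 0, 9, 12]
Extract -1: [-5, -1, 0, 9, 12]


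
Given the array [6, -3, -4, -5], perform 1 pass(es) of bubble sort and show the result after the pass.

After pass 1: [-3, -4, -5, 6] (3 swaps)
Total swaps: 3


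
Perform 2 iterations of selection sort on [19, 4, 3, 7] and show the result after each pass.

Pass 1: Select minimum 3 at index 2, swap -> [3, 4, 19, 7]
Pass 2: Select minimum 4 at index 1, swap -> [3, 4, 19, 7]


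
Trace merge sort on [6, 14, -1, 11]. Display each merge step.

Divide and conquer:
  Merge [6] + [14] -> [6, 14]
  Merge [-1] + [11] -> [-1, 11]
  Merge [6, 14] + [-1, 11] -> [-1, 6, 11, 14]


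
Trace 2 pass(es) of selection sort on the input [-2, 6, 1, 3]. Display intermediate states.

Pass 1: Select minimum -2 at index 0, swap -> [-2, 6, 1, 3]
Pass 2: Select minimum 1 at index 2, swap -> [-2, 1, 6, 3]


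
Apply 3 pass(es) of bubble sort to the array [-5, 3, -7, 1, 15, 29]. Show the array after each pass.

After pass 1: [-5, -7, 1, 3, 15, 29] (2 swaps)
After pass 2: [-7, -5, 1, 3, 15, 29] (1 swaps)
After pass 3: [-7, -5, 1, 3, 15, 29] (0 swaps)
Total swaps: 3


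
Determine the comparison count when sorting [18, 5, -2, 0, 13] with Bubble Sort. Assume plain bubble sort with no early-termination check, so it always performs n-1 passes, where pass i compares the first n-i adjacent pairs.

Pass 1: compare adjacent pairs (0,1)..(3,4) = 4 comparison(s), 4 swap(s) -> [5, -2, 0, 13, 18]
Pass 2: compare adjacent pairs (0,1)..(2,3) = 3 comparison(s), 2 swap(s) -> [-2, 0, 5, 13, 18]
Pass 3: compare adjacent pairs (0,1)..(1,2) = 2 comparison(s), 0 swap(s) -> [-2, 0, 5, 13, 18]
Pass 4: compare adjacent pairs (0,1)..(0,1) = 1 comparison(s), 0 swap(s) -> [-2, 0, 5, 13, 18]
Total comparisons: 4 + 3 + 2 + 1 = 10


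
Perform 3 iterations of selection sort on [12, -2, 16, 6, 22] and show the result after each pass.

Pass 1: Select minimum -2 at index 1, swap -> [-2, 12, 16, 6, 22]
Pass 2: Select minimum 6 at index 3, swap -> [-2, 6, 16, 12, 22]
Pass 3: Select minimum 12 at index 3, swap -> [-2, 6, 12, 16, 22]


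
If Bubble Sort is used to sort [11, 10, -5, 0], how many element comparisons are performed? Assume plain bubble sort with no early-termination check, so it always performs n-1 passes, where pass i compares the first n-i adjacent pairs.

Pass 1: compare adjacent pairs (0,1)..(2,3) = 3 comparison(s), 3 swap(s) -> [10, -5, 0, 11]
Pass 2: compare adjacent pairs (0,1)..(1,2) = 2 comparison(s), 2 swap(s) -> [-5, 0, 10, 11]
Pass 3: compare adjacent pairs (0,1)..(0,1) = 1 comparison(s), 0 swap(s) -> [-5, 0, 10, 11]
Total comparisons: 3 + 2 + 1 = 6


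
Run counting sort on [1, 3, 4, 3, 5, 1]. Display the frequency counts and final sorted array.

Count array: [0, 2, 0, 2, 1, 1]
(count[i] = number of elements equal to i)
Cumulative count: [0, 2, 2, 4, 5, 6]
Sorted: [1, 1, 3, 3, 4, 5]


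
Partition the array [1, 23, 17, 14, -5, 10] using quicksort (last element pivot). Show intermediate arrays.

Partition 1: pivot=10 at index 2 -> [1, -5, 10, 14, 23, 17]
Partition 2: pivot=-5 at index 0 -> [-5, 1, 10, 14, 23, 17]
Partition 3: pivot=17 at index 4 -> [-5, 1, 10, 14, 17, 23]


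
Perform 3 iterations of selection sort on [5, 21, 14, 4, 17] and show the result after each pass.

Pass 1: Select minimum 4 at index 3, swap -> [4, 21, 14, 5, 17]
Pass 2: Select minimum 5 at index 3, swap -> [4, 5, 14, 21, 17]
Pass 3: Select minimum 14 at index 2, swap -> [4, 5, 14, 21, 17]


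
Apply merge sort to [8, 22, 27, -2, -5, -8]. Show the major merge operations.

Divide and conquer:
  Merge [22] + [27] -> [22, 27]
  Merge [8] + [22, 27] -> [8, 22, 27]
  Merge [-5] + [-8] -> [-8, -5]
  Merge [-2] + [-8, -5] -> [-8, -5, -2]
  Merge [8, 22, 27] + [-8, -5, -2] -> [-8, -5, -2, 8, 22, 27]


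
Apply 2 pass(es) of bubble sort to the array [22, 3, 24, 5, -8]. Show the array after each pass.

After pass 1: [3, 22, 5, -8, 24] (3 swaps)
After pass 2: [3, 5, -8, 22, 24] (2 swaps)
Total swaps: 5


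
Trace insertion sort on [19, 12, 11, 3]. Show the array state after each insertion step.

First element 19 is already 'sorted'
Insert 12: shifted 1 elements -> [12, 19, 11, 3]
Insert 11: shifted 2 elements -> [11, 12, 19, 3]
Insert 3: shifted 3 elements -> [3, 11, 12, 19]


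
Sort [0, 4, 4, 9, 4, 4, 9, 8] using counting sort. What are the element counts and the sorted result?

Count array: [1, 0, 0, 0, 4, 0, 0, 0, 1, 2]
(count[i] = number of elements equal to i)
Cumulative count: [1, 1, 1, 1, 5, 5, 5, 5, 6, 8]
Sorted: [0, 4, 4, 4, 4, 8, 9, 9]


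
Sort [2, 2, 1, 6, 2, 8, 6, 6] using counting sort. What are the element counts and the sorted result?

Count array: [0, 1, 3, 0, 0, 0, 3, 0, 1]
(count[i] = number of elements equal to i)
Cumulative count: [0, 1, 4, 4, 4, 4, 7, 7, 8]
Sorted: [1, 2, 2, 2, 6, 6, 6, 8]


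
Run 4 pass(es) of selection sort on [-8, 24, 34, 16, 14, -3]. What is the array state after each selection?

Pass 1: Select minimum -8 at index 0, swap -> [-8, 24, 34, 16, 14, -3]
Pass 2: Select minimum -3 at index 5, swap -> [-8, -3, 34, 16, 14, 24]
Pass 3: Select minimum 14 at index 4, swap -> [-8, -3, 14, 16, 34, 24]
Pass 4: Select minimum 16 at index 3, swap -> [-8, -3, 14, 16, 34, 24]


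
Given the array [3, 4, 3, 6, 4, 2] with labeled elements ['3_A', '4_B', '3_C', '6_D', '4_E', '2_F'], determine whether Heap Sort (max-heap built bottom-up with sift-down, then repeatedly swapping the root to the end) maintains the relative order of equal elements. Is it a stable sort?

Trace Heap Sort on the labeled array (the key is the number; the letter only tracks identity):
  Build max-heap: [6_D, 4_B, 3_C, 3_A, 4_E, 2_F]
  Swap root 6_D to index 5, re-heapify first 5 -> [4_B, 4_E, 3_C, 3_A, 2_F, 6_D]
  Swap root 4_B to index 4, re-heapify first 4 -> [4_E, 3_A, 3_C, 2_F, 4_B, 6_D]
  Swap root 4_E to index 3, re-heapify first 3 -> [3_A, 2_F, 3_C, 4_E, 4_B, 6_D]
  Swap root 3_A to index 2, re-heapify first 2 -> [3_C, 2_F, 3_A, 4_E, 4_B, 6_D]
  Swap root 3_C to index 1, re-heapify first 1 -> [2_F, 3_C, 3_A, 4_E, 4_B, 6_D]
Final order: [2_F, 3_C, 3_A, 4_E, 4_B, 6_D]
Equal keys:
  value 3: originally 3_A, 3_C; after sorting 3_C, 3_A -> order changed
  value 4: originally 4_B, 4_E; after sorting 4_E, 4_B -> order changed
Equal keys were reordered, so Heap Sort is not stable: heap construction and root-to-end swaps move elements without regard to the original order of equal keys. (One such input is enough; an unstable sort may happen to preserve order on other inputs, but it gives no guarantee.)
Answer: Not stable


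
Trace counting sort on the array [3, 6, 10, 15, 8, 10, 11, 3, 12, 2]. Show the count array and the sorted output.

Count array: [0, 0, 1, 2, 0, 0, 1, 0, 1, 0, 2, 1, 1, 0, 0, 1]
(count[i] = number of elements equal to i)
Cumulative count: [0, 0, 1, 3, 3, 3, 4, 4, 5, 5, 7, 8, 9, 9, 9, 10]
Sorted: [2, 3, 3, 6, 8, 10, 10, 11, 12, 15]


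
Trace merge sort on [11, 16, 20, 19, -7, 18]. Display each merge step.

Divide and conquer:
  Merge [16] + [20] -> [16, 20]
  Merge [11] + [16, 20] -> [11, 16, 20]
  Merge [-7] + [18] -> [-7, 18]
  Merge [19] + [-7, 18] -> [-7, 18, 19]
  Merge [11, 16, 20] + [-7, 18, 19] -> [-7, 11, 16, 18, 19, 20]


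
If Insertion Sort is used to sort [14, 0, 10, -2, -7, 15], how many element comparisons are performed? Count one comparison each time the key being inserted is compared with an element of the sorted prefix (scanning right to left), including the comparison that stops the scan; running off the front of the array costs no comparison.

Insert 0: 14 > 0 (shift), reached front = 1 comparison(s) -> [0, 14, 10, -2, -7, 15]
Insert 10: 14 > 10 (shift), 0 <= 10 (stop) = 2 comparison(s) -> [0, 10, 14, -2, -7, 15]
Insert -2: 14 > -2 (shift), 10 > -2 (shift), 0 > -2 (shift), reached front = 3 comparison(s) -> [-2, 0, 10, 14, -7, 15]
Insert -7: 14 > -7 (shift), 10 > -7 (shift), 0 > -7 (shift), -2 > -7 (shift), reached front = 4 comparison(s) -> [-7, -2, 0, 10, 14, 15]
Insert 15: 14 <= 15 (stop) = 1 comparison(s) -> [-7, -2, 0, 10, 14, 15]
Total comparisons: 1 + 2 + 3 + 4 + 1 = 11


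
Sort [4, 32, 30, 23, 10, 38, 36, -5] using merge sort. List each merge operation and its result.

Divide and conquer:
  Merge [4] + [32] -> [4, 32]
  Merge [30] + [23] -> [23, 30]
  Merge [4, 32] + [23, 30] -> [4, 23, 30, 32]
  Merge [10] + [38] -> [10, 38]
  Merge [36] + [-5] -> [-5, 36]
  Merge [10, 38] + [-5, 36] -> [-5, 10, 36, 38]
  Merge [4, 23, 30, 32] + [-5, 10, 36, 38] -> [-5, 4, 10, 23, 30, 32, 36, 38]


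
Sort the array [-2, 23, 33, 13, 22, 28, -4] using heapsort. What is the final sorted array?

Build heap: [33, 23, 28, 13, 22, -2, -4]
Extract 33: [28, 23, -2, 13, 22, -4, 33]
Extract 28: [23, 22, -2, 13, -4, 28, 33]
Extract 23: [22, 13, -2, -4, 23, 28, 33]
Extract 22: [13, -4, -2, 22, 23, 28, 33]
Extract 13: [-2, -4, 13, 22, 23, 28, 33]
Extract -2: [-4, -2, 13, 22, 23, 28, 33]


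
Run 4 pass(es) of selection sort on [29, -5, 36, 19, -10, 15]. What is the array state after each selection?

Pass 1: Select minimum -10 at index 4, swap -> [-10, -5, 36, 19, 29, 15]
Pass 2: Select minimum -5 at index 1, swap -> [-10, -5, 36, 19, 29, 15]
Pass 3: Select minimum 15 at index 5, swap -> [-10, -5, 15, 19, 29, 36]
Pass 4: Select minimum 19 at index 3, swap -> [-10, -5, 15, 19, 29, 36]


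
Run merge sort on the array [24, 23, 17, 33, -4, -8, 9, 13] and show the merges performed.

Divide and conquer:
  Merge [24] + [23] -> [23, 24]
  Merge [17] + [33] -> [17, 33]
  Merge [23, 24] + [17, 33] -> [17, 23, 24, 33]
  Merge [-4] + [-8] -> [-8, -4]
  Merge [9] + [13] -> [9, 13]
  Merge [-8, -4] + [9, 13] -> [-8, -4, 9, 13]
  Merge [17, 23, 24, 33] + [-8, -4, 9, 13] -> [-8, -4, 9, 13, 17, 23, 24, 33]


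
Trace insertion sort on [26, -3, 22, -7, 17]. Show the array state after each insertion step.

First element 26 is already 'sorted'
Insert -3: shifted 1 elements -> [-3, 26, 22, -7, 17]
Insert 22: shifted 1 elements -> [-3, 22, 26, -7, 17]
Insert -7: shifted 3 elements -> [-7, -3, 22, 26, 17]
Insert 17: shifted 2 elements -> [-7, -3, 17, 22, 26]


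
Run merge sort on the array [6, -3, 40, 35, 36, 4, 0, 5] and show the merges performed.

Divide and conquer:
  Merge [6] + [-3] -> [-3, 6]
  Merge [40] + [35] -> [35, 40]
  Merge [-3, 6] + [35, 40] -> [-3, 6, 35, 40]
  Merge [36] + [4] -> [4, 36]
  Merge [0] + [5] -> [0, 5]
  Merge [4, 36] + [0, 5] -> [0, 4, 5, 36]
  Merge [-3, 6, 35, 40] + [0, 4, 5, 36] -> [-3, 0, 4, 5, 6, 35, 36, 40]


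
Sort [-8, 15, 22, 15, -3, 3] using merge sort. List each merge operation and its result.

Divide and conquer:
  Merge [15] + [22] -> [15, 22]
  Merge [-8] + [15, 22] -> [-8, 15, 22]
  Merge [-3] + [3] -> [-3, 3]
  Merge [15] + [-3, 3] -> [-3, 3, 15]
  Merge [-8, 15, 22] + [-3, 3, 15] -> [-8, -3, 3, 15, 15, 22]


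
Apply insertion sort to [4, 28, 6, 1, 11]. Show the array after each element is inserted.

First element 4 is already 'sorted'
Insert 28: shifted 0 elements -> [4, 28, 6, 1, 11]
Insert 6: shifted 1 elements -> [4, 6, 28, 1, 11]
Insert 1: shifted 3 elements -> [1, 4, 6, 28, 11]
Insert 11: shifted 1 elements -> [1, 4, 6, 11, 28]


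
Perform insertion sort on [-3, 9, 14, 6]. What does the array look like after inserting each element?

First element -3 is already 'sorted'
Insert 9: shifted 0 elements -> [-3, 9, 14, 6]
Insert 14: shifted 0 elements -> [-3, 9, 14, 6]
Insert 6: shifted 2 elements -> [-3, 6, 9, 14]


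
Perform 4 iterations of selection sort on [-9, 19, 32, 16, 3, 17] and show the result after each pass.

Pass 1: Select minimum -9 at index 0, swap -> [-9, 19, 32, 16, 3, 17]
Pass 2: Select minimum 3 at index 4, swap -> [-9, 3, 32, 16, 19, 17]
Pass 3: Select minimum 16 at index 3, swap -> [-9, 3, 16, 32, 19, 17]
Pass 4: Select minimum 17 at index 5, swap -> [-9, 3, 16, 17, 19, 32]


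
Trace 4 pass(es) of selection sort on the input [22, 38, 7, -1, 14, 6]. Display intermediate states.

Pass 1: Select minimum -1 at index 3, swap -> [-1, 38, 7, 22, 14, 6]
Pass 2: Select minimum 6 at index 5, swap -> [-1, 6, 7, 22, 14, 38]
Pass 3: Select minimum 7 at index 2, swap -> [-1, 6, 7, 22, 14, 38]
Pass 4: Select minimum 14 at index 4, swap -> [-1, 6, 7, 14, 22, 38]


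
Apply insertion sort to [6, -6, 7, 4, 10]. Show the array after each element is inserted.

First element 6 is already 'sorted'
Insert -6: shifted 1 elements -> [-6, 6, 7, 4, 10]
Insert 7: shifted 0 elements -> [-6, 6, 7, 4, 10]
Insert 4: shifted 2 elements -> [-6, 4, 6, 7, 10]
Insert 10: shifted 0 elements -> [-6, 4, 6, 7, 10]


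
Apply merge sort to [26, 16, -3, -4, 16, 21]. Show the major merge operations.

Divide and conquer:
  Merge [16] + [-3] -> [-3, 16]
  Merge [26] + [-3, 16] -> [-3, 16, 26]
  Merge [16] + [21] -> [16, 21]
  Merge [-4] + [16, 21] -> [-4, 16, 21]
  Merge [-3, 16, 26] + [-4, 16, 21] -> [-4, -3, 16, 16, 21, 26]


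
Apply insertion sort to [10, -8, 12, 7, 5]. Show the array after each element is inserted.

First element 10 is already 'sorted'
Insert -8: shifted 1 elements -> [-8, 10, 12, 7, 5]
Insert 12: shifted 0 elements -> [-8, 10, 12, 7, 5]
Insert 7: shifted 2 elements -> [-8, 7, 10, 12, 5]
Insert 5: shifted 3 elements -> [-8, 5, 7, 10, 12]


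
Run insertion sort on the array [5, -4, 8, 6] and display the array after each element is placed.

First element 5 is already 'sorted'
Insert -4: shifted 1 elements -> [-4, 5, 8, 6]
Insert 8: shifted 0 elements -> [-4, 5, 8, 6]
Insert 6: shifted 1 elements -> [-4, 5, 6, 8]


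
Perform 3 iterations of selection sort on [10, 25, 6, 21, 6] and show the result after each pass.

Pass 1: Select minimum 6 at index 2, swap -> [6, 25, 10, 21, 6]
Pass 2: Select minimum 6 at index 4, swap -> [6, 6, 10, 21, 25]
Pass 3: Select minimum 10 at index 2, swap -> [6, 6, 10, 21, 25]


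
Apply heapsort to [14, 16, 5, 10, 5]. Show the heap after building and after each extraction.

Build heap: [16, 14, 5, 10, 5]
Extract 16: [14, 10, 5, 5, 16]
Extract 14: [10, 5, 5, 14, 16]
Extract 10: [5, 5, 10, 14, 16]
Extract 5: [5, 5, 10, 14, 16]


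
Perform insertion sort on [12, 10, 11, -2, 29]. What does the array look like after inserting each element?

First element 12 is already 'sorted'
Insert 10: shifted 1 elements -> [10, 12, 11, -2, 29]
Insert 11: shifted 1 elements -> [10, 11, 12, -2, 29]
Insert -2: shifted 3 elements -> [-2, 10, 11, 12, 29]
Insert 29: shifted 0 elements -> [-2, 10, 11, 12, 29]


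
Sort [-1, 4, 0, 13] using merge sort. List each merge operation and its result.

Divide and conquer:
  Merge [-1] + [4] -> [-1, 4]
  Merge [0] + [13] -> [0, 13]
  Merge [-1, 4] + [0, 13] -> [-1, 0, 4, 13]


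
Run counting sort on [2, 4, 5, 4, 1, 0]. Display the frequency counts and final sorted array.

Count array: [1, 1, 1, 0, 2, 1]
(count[i] = number of elements equal to i)
Cumulative count: [1, 2, 3, 3, 5, 6]
Sorted: [0, 1, 2, 4, 4, 5]


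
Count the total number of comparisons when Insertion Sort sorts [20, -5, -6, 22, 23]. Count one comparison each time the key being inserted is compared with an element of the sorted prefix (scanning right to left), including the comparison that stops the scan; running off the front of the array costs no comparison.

Insert -5: 20 > -5 (shift), reached front = 1 comparison(s) -> [-5, 20, -6, 22, 23]
Insert -6: 20 > -6 (shift), -5 > -6 (shift), reached front = 2 comparison(s) -> [-6, -5, 20, 22, 23]
Insert 22: 20 <= 22 (stop) = 1 comparison(s) -> [-6, -5, 20, 22, 23]
Insert 23: 22 <= 23 (stop) = 1 comparison(s) -> [-6, -5, 20, 22, 23]
Total comparisons: 1 + 2 + 1 + 1 = 5


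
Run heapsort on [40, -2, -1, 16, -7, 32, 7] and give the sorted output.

Build heap: [40, 16, 32, -2, -7, -1, 7]
Extract 40: [32, 16, 7, -2, -7, -1, 40]
Extract 32: [16, -1, 7, -2, -7, 32, 40]
Extract 16: [7, -1, -7, -2, 16, 32, 40]
Extract 7: [-1, -2, -7, 7, 16, 32, 40]
Extract -1: [-2, -7, -1, 7, 16, 32, 40]
Extract -2: [-7, -2, -1, 7, 16, 32, 40]


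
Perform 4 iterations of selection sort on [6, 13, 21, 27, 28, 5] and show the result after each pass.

Pass 1: Select minimum 5 at index 5, swap -> [5, 13, 21, 27, 28, 6]
Pass 2: Select minimum 6 at index 5, swap -> [5, 6, 21, 27, 28, 13]
Pass 3: Select minimum 13 at index 5, swap -> [5, 6, 13, 27, 28, 21]
Pass 4: Select minimum 21 at index 5, swap -> [5, 6, 13, 21, 28, 27]


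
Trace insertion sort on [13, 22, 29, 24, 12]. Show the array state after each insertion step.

First element 13 is already 'sorted'
Insert 22: shifted 0 elements -> [13, 22, 29, 24, 12]
Insert 29: shifted 0 elements -> [13, 22, 29, 24, 12]
Insert 24: shifted 1 elements -> [13, 22, 24, 29, 12]
Insert 12: shifted 4 elements -> [12, 13, 22, 24, 29]


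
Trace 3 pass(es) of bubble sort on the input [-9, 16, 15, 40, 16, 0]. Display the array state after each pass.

After pass 1: [-9, 15, 16, 16, 0, 40] (3 swaps)
After pass 2: [-9, 15, 16, 0, 16, 40] (1 swaps)
After pass 3: [-9, 15, 0, 16, 16, 40] (1 swaps)
Total swaps: 5


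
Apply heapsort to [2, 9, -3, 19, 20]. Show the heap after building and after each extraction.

Build heap: [20, 19, -3, 2, 9]
Extract 20: [19, 9, -3, 2, 20]
Extract 19: [9, 2, -3, 19, 20]
Extract 9: [2, -3, 9, 19, 20]
Extract 2: [-3, 2, 9, 19, 20]


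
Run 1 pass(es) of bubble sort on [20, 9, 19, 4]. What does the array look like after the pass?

After pass 1: [9, 19, 4, 20] (3 swaps)
Total swaps: 3


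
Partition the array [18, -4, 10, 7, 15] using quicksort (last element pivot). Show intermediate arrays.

Partition 1: pivot=15 at index 3 -> [-4, 10, 7, 15, 18]
Partition 2: pivot=7 at index 1 -> [-4, 7, 10, 15, 18]


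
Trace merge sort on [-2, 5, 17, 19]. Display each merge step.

Divide and conquer:
  Merge [-2] + [5] -> [-2, 5]
  Merge [17] + [19] -> [17, 19]
  Merge [-2, 5] + [17, 19] -> [-2, 5, 17, 19]


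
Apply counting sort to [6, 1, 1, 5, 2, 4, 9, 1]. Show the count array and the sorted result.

Count array: [0, 3, 1, 0, 1, 1, 1, 0, 0, 1]
(count[i] = number of elements equal to i)
Cumulative count: [0, 3, 4, 4, 5, 6, 7, 7, 7, 8]
Sorted: [1, 1, 1, 2, 4, 5, 6, 9]


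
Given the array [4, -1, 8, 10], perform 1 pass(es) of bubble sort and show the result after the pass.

After pass 1: [-1, 4, 8, 10] (1 swaps)
Total swaps: 1


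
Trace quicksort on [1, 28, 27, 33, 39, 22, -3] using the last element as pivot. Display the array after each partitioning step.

Partition 1: pivot=-3 at index 0 -> [-3, 28, 27, 33, 39, 22, 1]
Partition 2: pivot=1 at index 1 -> [-3, 1, 27, 33, 39, 22, 28]
Partition 3: pivot=28 at index 4 -> [-3, 1, 27, 22, 28, 33, 39]
Partition 4: pivot=22 at index 2 -> [-3, 1, 22, 27, 28, 33, 39]
Partition 5: pivot=39 at index 6 -> [-3, 1, 22, 27, 28, 33, 39]


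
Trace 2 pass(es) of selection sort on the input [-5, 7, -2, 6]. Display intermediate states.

Pass 1: Select minimum -5 at index 0, swap -> [-5, 7, -2, 6]
Pass 2: Select minimum -2 at index 2, swap -> [-5, -2, 7, 6]


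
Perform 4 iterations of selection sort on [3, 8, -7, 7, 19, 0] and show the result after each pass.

Pass 1: Select minimum -7 at index 2, swap -> [-7, 8, 3, 7, 19, 0]
Pass 2: Select minimum 0 at index 5, swap -> [-7, 0, 3, 7, 19, 8]
Pass 3: Select minimum 3 at index 2, swap -> [-7, 0, 3, 7, 19, 8]
Pass 4: Select minimum 7 at index 3, swap -> [-7, 0, 3, 7, 19, 8]


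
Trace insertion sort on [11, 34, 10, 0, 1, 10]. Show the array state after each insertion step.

First element 11 is already 'sorted'
Insert 34: shifted 0 elements -> [11, 34, 10, 0, 1, 10]
Insert 10: shifted 2 elements -> [10, 11, 34, 0, 1, 10]
Insert 0: shifted 3 elements -> [0, 10, 11, 34, 1, 10]
Insert 1: shifted 3 elements -> [0, 1, 10, 11, 34, 10]
Insert 10: shifted 2 elements -> [0, 1, 10, 10, 11, 34]


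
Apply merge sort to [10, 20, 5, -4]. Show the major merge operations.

Divide and conquer:
  Merge [10] + [20] -> [10, 20]
  Merge [5] + [-4] -> [-4, 5]
  Merge [10, 20] + [-4, 5] -> [-4, 5, 10, 20]


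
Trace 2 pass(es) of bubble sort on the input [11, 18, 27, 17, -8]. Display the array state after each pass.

After pass 1: [11, 18, 17, -8, 27] (2 swaps)
After pass 2: [11, 17, -8, 18, 27] (2 swaps)
Total swaps: 4


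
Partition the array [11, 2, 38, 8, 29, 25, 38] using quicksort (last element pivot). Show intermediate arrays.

Partition 1: pivot=38 at index 6 -> [11, 2, 38, 8, 29, 25, 38]
Partition 2: pivot=25 at index 3 -> [11, 2, 8, 25, 29, 38, 38]
Partition 3: pivot=8 at index 1 -> [2, 8, 11, 25, 29, 38, 38]
Partition 4: pivot=38 at index 5 -> [2, 8, 11, 25, 29, 38, 38]


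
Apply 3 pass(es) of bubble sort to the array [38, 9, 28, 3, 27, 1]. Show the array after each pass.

After pass 1: [9, 28, 3, 27, 1, 38] (5 swaps)
After pass 2: [9, 3, 27, 1, 28, 38] (3 swaps)
After pass 3: [3, 9, 1, 27, 28, 38] (2 swaps)
Total swaps: 10


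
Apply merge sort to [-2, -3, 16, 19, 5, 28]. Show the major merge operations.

Divide and conquer:
  Merge [-3] + [16] -> [-3, 16]
  Merge [-2] + [-3, 16] -> [-3, -2, 16]
  Merge [5] + [28] -> [5, 28]
  Merge [19] + [5, 28] -> [5, 19, 28]
  Merge [-3, -2, 16] + [5, 19, 28] -> [-3, -2, 5, 16, 19, 28]


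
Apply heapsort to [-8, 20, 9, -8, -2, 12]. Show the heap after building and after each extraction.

Build heap: [20, -2, 12, -8, -8, 9]
Extract 20: [12, -2, 9, -8, -8, 20]
Extract 12: [9, -2, -8, -8, 12, 20]
Extract 9: [-2, -8, -8, 9, 12, 20]
Extract -2: [-8, -8, -2, 9, 12, 20]
Extract -8: [-8, -8, -2, 9, 12, 20]


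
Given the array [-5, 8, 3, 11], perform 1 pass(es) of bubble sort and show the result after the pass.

After pass 1: [-5, 3, 8, 11] (1 swaps)
Total swaps: 1


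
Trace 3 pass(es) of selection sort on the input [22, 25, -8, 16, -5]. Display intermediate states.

Pass 1: Select minimum -8 at index 2, swap -> [-8, 25, 22, 16, -5]
Pass 2: Select minimum -5 at index 4, swap -> [-8, -5, 22, 16, 25]
Pass 3: Select minimum 16 at index 3, swap -> [-8, -5, 16, 22, 25]


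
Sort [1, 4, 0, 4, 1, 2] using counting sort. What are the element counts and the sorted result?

Count array: [1, 2, 1, 0, 2]
(count[i] = number of elements equal to i)
Cumulative count: [1, 3, 4, 4, 6]
Sorted: [0, 1, 1, 2, 4, 4]


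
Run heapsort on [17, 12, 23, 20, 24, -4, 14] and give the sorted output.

Build heap: [24, 20, 23, 17, 12, -4, 14]
Extract 24: [23, 20, 14, 17, 12, -4, 24]
Extract 23: [20, 17, 14, -4, 12, 23, 24]
Extract 20: [17, 12, 14, -4, 20, 23, 24]
Extract 17: [14, 12, -4, 17, 20, 23, 24]
Extract 14: [12, -4, 14, 17, 20, 23, 24]
Extract 12: [-4, 12, 14, 17, 20, 23, 24]


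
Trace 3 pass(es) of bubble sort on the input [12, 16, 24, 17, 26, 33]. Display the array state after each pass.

After pass 1: [12, 16, 17, 24, 26, 33] (1 swaps)
After pass 2: [12, 16, 17, 24, 26, 33] (0 swaps)
After pass 3: [12, 16, 17, 24, 26, 33] (0 swaps)
Total swaps: 1


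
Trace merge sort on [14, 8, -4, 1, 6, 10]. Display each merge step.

Divide and conquer:
  Merge [8] + [-4] -> [-4, 8]
  Merge [14] + [-4, 8] -> [-4, 8, 14]
  Merge [6] + [10] -> [6, 10]
  Merge [1] + [6, 10] -> [1, 6, 10]
  Merge [-4, 8, 14] + [1, 6, 10] -> [-4, 1, 6, 8, 10, 14]


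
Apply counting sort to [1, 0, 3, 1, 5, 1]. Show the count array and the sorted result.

Count array: [1, 3, 0, 1, 0, 1]
(count[i] = number of elements equal to i)
Cumulative count: [1, 4, 4, 5, 5, 6]
Sorted: [0, 1, 1, 1, 3, 5]


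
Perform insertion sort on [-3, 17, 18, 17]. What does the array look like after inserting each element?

First element -3 is already 'sorted'
Insert 17: shifted 0 elements -> [-3, 17, 18, 17]
Insert 18: shifted 0 elements -> [-3, 17, 18, 17]
Insert 17: shifted 1 elements -> [-3, 17, 17, 18]


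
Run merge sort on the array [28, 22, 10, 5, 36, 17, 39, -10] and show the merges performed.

Divide and conquer:
  Merge [28] + [22] -> [22, 28]
  Merge [10] + [5] -> [5, 10]
  Merge [22, 28] + [5, 10] -> [5, 10, 22, 28]
  Merge [36] + [17] -> [17, 36]
  Merge [39] + [-10] -> [-10, 39]
  Merge [17, 36] + [-10, 39] -> [-10, 17, 36, 39]
  Merge [5, 10, 22, 28] + [-10, 17, 36, 39] -> [-10, 5, 10, 17, 22, 28, 36, 39]


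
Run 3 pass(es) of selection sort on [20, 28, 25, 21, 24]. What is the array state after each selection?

Pass 1: Select minimum 20 at index 0, swap -> [20, 28, 25, 21, 24]
Pass 2: Select minimum 21 at index 3, swap -> [20, 21, 25, 28, 24]
Pass 3: Select minimum 24 at index 4, swap -> [20, 21, 24, 28, 25]


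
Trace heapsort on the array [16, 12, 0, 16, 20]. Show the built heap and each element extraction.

Build heap: [20, 16, 0, 16, 12]
Extract 20: [16, 16, 0, 12, 20]
Extract 16: [16, 12, 0, 16, 20]
Extract 16: [12, 0, 16, 16, 20]
Extract 12: [0, 12, 16, 16, 20]


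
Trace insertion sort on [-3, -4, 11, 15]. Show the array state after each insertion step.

First element -3 is already 'sorted'
Insert -4: shifted 1 elements -> [-4, -3, 11, 15]
Insert 11: shifted 0 elements -> [-4, -3, 11, 15]
Insert 15: shifted 0 elements -> [-4, -3, 11, 15]


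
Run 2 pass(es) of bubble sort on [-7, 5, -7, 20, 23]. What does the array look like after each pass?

After pass 1: [-7, -7, 5, 20, 23] (1 swaps)
After pass 2: [-7, -7, 5, 20, 23] (0 swaps)
Total swaps: 1


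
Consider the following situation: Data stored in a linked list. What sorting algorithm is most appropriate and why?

Best choice: Merge sort
Reason: Merge sort doesn't require random access; can be done in O(1) extra space for linked lists


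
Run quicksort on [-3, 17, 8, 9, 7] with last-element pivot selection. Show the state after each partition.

Partition 1: pivot=7 at index 1 -> [-3, 7, 8, 9, 17]
Partition 2: pivot=17 at index 4 -> [-3, 7, 8, 9, 17]
Partition 3: pivot=9 at index 3 -> [-3, 7, 8, 9, 17]


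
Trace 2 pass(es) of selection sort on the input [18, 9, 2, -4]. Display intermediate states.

Pass 1: Select minimum -4 at index 3, swap -> [-4, 9, 2, 18]
Pass 2: Select minimum 2 at index 2, swap -> [-4, 2, 9, 18]


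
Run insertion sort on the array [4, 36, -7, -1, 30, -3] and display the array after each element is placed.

First element 4 is already 'sorted'
Insert 36: shifted 0 elements -> [4, 36, -7, -1, 30, -3]
Insert -7: shifted 2 elements -> [-7, 4, 36, -1, 30, -3]
Insert -1: shifted 2 elements -> [-7, -1, 4, 36, 30, -3]
Insert 30: shifted 1 elements -> [-7, -1, 4, 30, 36, -3]
Insert -3: shifted 4 elements -> [-7, -3, -1, 4, 30, 36]


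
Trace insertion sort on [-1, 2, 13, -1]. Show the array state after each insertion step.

First element -1 is already 'sorted'
Insert 2: shifted 0 elements -> [-1, 2, 13, -1]
Insert 13: shifted 0 elements -> [-1, 2, 13, -1]
Insert -1: shifted 2 elements -> [-1, -1, 2, 13]


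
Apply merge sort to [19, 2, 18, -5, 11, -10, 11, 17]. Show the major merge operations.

Divide and conquer:
  Merge [19] + [2] -> [2, 19]
  Merge [18] + [-5] -> [-5, 18]
  Merge [2, 19] + [-5, 18] -> [-5, 2, 18, 19]
  Merge [11] + [-10] -> [-10, 11]
  Merge [11] + [17] -> [11, 17]
  Merge [-10, 11] + [11, 17] -> [-10, 11, 11, 17]
  Merge [-5, 2, 18, 19] + [-10, 11, 11, 17] -> [-10, -5, 2, 11, 11, 17, 18, 19]


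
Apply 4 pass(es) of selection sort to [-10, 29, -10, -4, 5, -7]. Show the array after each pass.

Pass 1: Select minimum -10 at index 0, swap -> [-10, 29, -10, -4, 5, -7]
Pass 2: Select minimum -10 at index 2, swap -> [-10, -10, 29, -4, 5, -7]
Pass 3: Select minimum -7 at index 5, swap -> [-10, -10, -7, -4, 5, 29]
Pass 4: Select minimum -4 at index 3, swap -> [-10, -10, -7, -4, 5, 29]


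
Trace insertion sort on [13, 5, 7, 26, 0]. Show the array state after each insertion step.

First element 13 is already 'sorted'
Insert 5: shifted 1 elements -> [5, 13, 7, 26, 0]
Insert 7: shifted 1 elements -> [5, 7, 13, 26, 0]
Insert 26: shifted 0 elements -> [5, 7, 13, 26, 0]
Insert 0: shifted 4 elements -> [0, 5, 7, 13, 26]


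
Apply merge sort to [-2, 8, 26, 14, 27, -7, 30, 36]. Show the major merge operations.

Divide and conquer:
  Merge [-2] + [8] -> [-2, 8]
  Merge [26] + [14] -> [14, 26]
  Merge [-2, 8] + [14, 26] -> [-2, 8, 14, 26]
  Merge [27] + [-7] -> [-7, 27]
  Merge [30] + [36] -> [30, 36]
  Merge [-7, 27] + [30, 36] -> [-7, 27, 30, 36]
  Merge [-2, 8, 14, 26] + [-7, 27, 30, 36] -> [-7, -2, 8, 14, 26, 27, 30, 36]


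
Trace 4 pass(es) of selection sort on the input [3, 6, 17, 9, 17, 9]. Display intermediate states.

Pass 1: Select minimum 3 at index 0, swap -> [3, 6, 17, 9, 17, 9]
Pass 2: Select minimum 6 at index 1, swap -> [3, 6, 17, 9, 17, 9]
Pass 3: Select minimum 9 at index 3, swap -> [3, 6, 9, 17, 17, 9]
Pass 4: Select minimum 9 at index 5, swap -> [3, 6, 9, 9, 17, 17]


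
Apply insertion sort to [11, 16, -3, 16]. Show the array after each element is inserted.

First element 11 is already 'sorted'
Insert 16: shifted 0 elements -> [11, 16, -3, 16]
Insert -3: shifted 2 elements -> [-3, 11, 16, 16]
Insert 16: shifted 0 elements -> [-3, 11, 16, 16]


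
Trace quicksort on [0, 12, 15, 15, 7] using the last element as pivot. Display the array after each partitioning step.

Partition 1: pivot=7 at index 1 -> [0, 7, 15, 15, 12]
Partition 2: pivot=12 at index 2 -> [0, 7, 12, 15, 15]
Partition 3: pivot=15 at index 4 -> [0, 7, 12, 15, 15]


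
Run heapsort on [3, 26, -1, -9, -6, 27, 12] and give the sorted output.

Build heap: [27, 26, 12, -9, -6, -1, 3]
Extract 27: [26, 3, 12, -9, -6, -1, 27]
Extract 26: [12, 3, -1, -9, -6, 26, 27]
Extract 12: [3, -6, -1, -9, 12, 26, 27]
Extract 3: [-1, -6, -9, 3, 12, 26, 27]
Extract -1: [-6, -9, -1, 3, 12, 26, 27]
Extract -6: [-9, -6, -1, 3, 12, 26, 27]


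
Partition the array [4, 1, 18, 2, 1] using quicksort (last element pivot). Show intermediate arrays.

Partition 1: pivot=1 at index 1 -> [1, 1, 18, 2, 4]
Partition 2: pivot=4 at index 3 -> [1, 1, 2, 4, 18]


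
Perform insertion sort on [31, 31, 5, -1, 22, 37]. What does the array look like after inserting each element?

First element 31 is already 'sorted'
Insert 31: shifted 0 elements -> [31, 31, 5, -1, 22, 37]
Insert 5: shifted 2 elements -> [5, 31, 31, -1, 22, 37]
Insert -1: shifted 3 elements -> [-1, 5, 31, 31, 22, 37]
Insert 22: shifted 2 elements -> [-1, 5, 22, 31, 31, 37]
Insert 37: shifted 0 elements -> [-1, 5, 22, 31, 31, 37]


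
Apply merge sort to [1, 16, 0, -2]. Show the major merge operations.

Divide and conquer:
  Merge [1] + [16] -> [1, 16]
  Merge [0] + [-2] -> [-2, 0]
  Merge [1, 16] + [-2, 0] -> [-2, 0, 1, 16]


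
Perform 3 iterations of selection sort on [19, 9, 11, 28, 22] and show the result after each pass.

Pass 1: Select minimum 9 at index 1, swap -> [9, 19, 11, 28, 22]
Pass 2: Select minimum 11 at index 2, swap -> [9, 11, 19, 28, 22]
Pass 3: Select minimum 19 at index 2, swap -> [9, 11, 19, 28, 22]


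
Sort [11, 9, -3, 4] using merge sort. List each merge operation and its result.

Divide and conquer:
  Merge [11] + [9] -> [9, 11]
  Merge [-3] + [4] -> [-3, 4]
  Merge [9, 11] + [-3, 4] -> [-3, 4, 9, 11]


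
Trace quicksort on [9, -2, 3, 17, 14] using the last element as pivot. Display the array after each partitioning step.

Partition 1: pivot=14 at index 3 -> [9, -2, 3, 14, 17]
Partition 2: pivot=3 at index 1 -> [-2, 3, 9, 14, 17]


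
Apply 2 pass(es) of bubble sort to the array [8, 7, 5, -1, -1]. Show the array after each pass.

After pass 1: [7, 5, -1, -1, 8] (4 swaps)
After pass 2: [5, -1, -1, 7, 8] (3 swaps)
Total swaps: 7


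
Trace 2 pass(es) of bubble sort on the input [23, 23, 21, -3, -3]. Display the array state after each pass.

After pass 1: [23, 21, -3, -3, 23] (3 swaps)
After pass 2: [21, -3, -3, 23, 23] (3 swaps)
Total swaps: 6


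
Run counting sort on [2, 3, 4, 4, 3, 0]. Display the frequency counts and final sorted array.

Count array: [1, 0, 1, 2, 2]
(count[i] = number of elements equal to i)
Cumulative count: [1, 1, 2, 4, 6]
Sorted: [0, 2, 3, 3, 4, 4]


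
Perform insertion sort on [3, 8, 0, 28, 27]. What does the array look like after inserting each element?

First element 3 is already 'sorted'
Insert 8: shifted 0 elements -> [3, 8, 0, 28, 27]
Insert 0: shifted 2 elements -> [0, 3, 8, 28, 27]
Insert 28: shifted 0 elements -> [0, 3, 8, 28, 27]
Insert 27: shifted 1 elements -> [0, 3, 8, 27, 28]


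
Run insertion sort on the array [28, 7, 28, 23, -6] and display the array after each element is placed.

First element 28 is already 'sorted'
Insert 7: shifted 1 elements -> [7, 28, 28, 23, -6]
Insert 28: shifted 0 elements -> [7, 28, 28, 23, -6]
Insert 23: shifted 2 elements -> [7, 23, 28, 28, -6]
Insert -6: shifted 4 elements -> [-6, 7, 23, 28, 28]
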